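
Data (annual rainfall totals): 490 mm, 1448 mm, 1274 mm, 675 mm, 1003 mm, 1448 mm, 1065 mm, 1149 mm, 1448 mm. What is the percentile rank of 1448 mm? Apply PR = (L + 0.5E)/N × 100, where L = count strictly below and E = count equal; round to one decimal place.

N = 9.
Strictly below 1448: 6. Equal to 1448: 3.
PR = (6 + 0.5·3)/9 × 100 = 83.3

83.3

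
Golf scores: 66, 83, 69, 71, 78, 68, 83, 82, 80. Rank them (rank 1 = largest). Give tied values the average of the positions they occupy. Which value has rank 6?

Sorted (descending): 83, 83, 82, 80, 78, 71, 69, 68, 66
The 2 values of 83 occupy positions 1–2 → average rank (1+2)/2 = 1.5.
Rank 6 → value 71.

71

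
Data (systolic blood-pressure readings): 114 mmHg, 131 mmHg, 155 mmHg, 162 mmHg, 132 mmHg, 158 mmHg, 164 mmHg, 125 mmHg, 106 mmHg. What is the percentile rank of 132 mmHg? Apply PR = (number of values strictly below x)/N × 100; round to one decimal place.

N = 9.
Strictly below 132: 4. Equal to 132: 1.
PR = 4/9 × 100 = 44.4

44.4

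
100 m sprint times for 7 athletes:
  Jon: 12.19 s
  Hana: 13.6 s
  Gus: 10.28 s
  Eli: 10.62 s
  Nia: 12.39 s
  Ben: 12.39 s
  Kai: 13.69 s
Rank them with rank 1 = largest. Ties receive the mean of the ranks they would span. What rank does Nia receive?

Sorted (descending): 13.69, 13.6, 12.39, 12.39, 12.19, 10.62, 10.28
The 2 values of 12.39 occupy positions 3–4 → average rank (3+4)/2 = 3.5.
Nia has value 12.39 s → rank 3.5.

3.5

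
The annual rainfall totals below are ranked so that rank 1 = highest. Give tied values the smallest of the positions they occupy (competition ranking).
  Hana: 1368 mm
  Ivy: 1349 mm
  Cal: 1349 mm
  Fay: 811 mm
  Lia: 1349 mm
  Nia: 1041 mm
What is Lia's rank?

2

Sorted (descending): 1368, 1349, 1349, 1349, 1041, 811
The 3 values of 1349 occupy positions 2–4 → each gets rank 2.
Lia has value 1349 mm → rank 2.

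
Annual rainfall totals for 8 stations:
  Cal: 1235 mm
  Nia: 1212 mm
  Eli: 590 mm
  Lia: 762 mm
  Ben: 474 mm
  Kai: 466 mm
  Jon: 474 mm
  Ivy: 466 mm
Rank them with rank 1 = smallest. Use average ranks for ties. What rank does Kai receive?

1.5

Sorted (ascending): 466, 466, 474, 474, 590, 762, 1212, 1235
The 2 values of 466 occupy positions 1–2 → average rank (1+2)/2 = 1.5.
The 2 values of 474 occupy positions 3–4 → average rank (3+4)/2 = 3.5.
Kai has value 466 mm → rank 1.5.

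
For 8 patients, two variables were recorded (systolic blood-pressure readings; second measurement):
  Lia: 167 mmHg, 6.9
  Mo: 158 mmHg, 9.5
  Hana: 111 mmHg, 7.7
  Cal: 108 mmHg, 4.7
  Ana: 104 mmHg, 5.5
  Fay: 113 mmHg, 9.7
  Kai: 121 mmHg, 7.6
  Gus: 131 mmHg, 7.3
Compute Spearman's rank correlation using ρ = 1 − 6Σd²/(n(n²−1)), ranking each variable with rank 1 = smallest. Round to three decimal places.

0.333

Ranks of variable 1: 8, 7, 3, 2, 1, 4, 5, 6
Ranks of variable 2: 3, 7, 6, 1, 2, 8, 5, 4
d = r₁ − r₂: 5, 0, -3, 1, -1, -4, 0, 2
d²: 25, 0, 9, 1, 1, 16, 0, 4; Σd² = 56
ρ = 1 − 6·56/(8·63) = 1 − 336/504 = 0.333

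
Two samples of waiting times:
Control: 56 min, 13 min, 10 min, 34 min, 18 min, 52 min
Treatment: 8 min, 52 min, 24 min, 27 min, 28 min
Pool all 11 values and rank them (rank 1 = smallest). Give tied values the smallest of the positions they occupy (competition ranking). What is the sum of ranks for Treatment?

28

Sorted (ascending): 8, 10, 13, 18, 24, 27, 28, 34, 52, 52, 56
The 2 values of 52 occupy positions 9–10 → each gets rank 9.
Treatment values → pooled ranks: 8→1, 52→9, 24→5, 27→6, 28→7
Rank sum = 1 + 9 + 5 + 6 + 7 = 28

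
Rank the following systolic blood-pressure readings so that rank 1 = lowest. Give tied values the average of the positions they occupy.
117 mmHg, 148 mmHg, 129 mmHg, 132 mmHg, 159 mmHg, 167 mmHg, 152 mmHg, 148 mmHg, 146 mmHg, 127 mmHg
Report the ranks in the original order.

Sorted (ascending): 117, 127, 129, 132, 146, 148, 148, 152, 159, 167
The 2 values of 148 occupy positions 6–7 → average rank (6+7)/2 = 6.5.

1, 6.5, 3, 4, 9, 10, 8, 6.5, 5, 2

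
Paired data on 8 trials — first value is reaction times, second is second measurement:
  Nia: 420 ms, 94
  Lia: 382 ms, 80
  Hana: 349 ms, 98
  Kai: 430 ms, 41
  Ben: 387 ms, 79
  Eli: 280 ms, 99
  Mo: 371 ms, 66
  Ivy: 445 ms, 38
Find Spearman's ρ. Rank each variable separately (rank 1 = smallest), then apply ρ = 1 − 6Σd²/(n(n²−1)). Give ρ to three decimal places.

-0.786

Ranks of variable 1: 6, 4, 2, 7, 5, 1, 3, 8
Ranks of variable 2: 6, 5, 7, 2, 4, 8, 3, 1
d = r₁ − r₂: 0, -1, -5, 5, 1, -7, 0, 7
d²: 0, 1, 25, 25, 1, 49, 0, 49; Σd² = 150
ρ = 1 − 6·150/(8·63) = 1 − 900/504 = -0.786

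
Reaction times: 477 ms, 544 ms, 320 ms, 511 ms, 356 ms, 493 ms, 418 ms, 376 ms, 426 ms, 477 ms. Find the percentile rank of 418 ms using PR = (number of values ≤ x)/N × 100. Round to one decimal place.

40.0

N = 10.
Strictly below 418: 3. Equal to 418: 1.
PR = 4/10 × 100 = 40.0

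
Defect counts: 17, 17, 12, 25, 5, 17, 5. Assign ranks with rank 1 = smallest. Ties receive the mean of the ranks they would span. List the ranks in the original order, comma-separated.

Sorted (ascending): 5, 5, 12, 17, 17, 17, 25
The 2 values of 5 occupy positions 1–2 → average rank (1+2)/2 = 1.5.
The 3 values of 17 occupy positions 4–6 → average rank 5.

5, 5, 3, 7, 1.5, 5, 1.5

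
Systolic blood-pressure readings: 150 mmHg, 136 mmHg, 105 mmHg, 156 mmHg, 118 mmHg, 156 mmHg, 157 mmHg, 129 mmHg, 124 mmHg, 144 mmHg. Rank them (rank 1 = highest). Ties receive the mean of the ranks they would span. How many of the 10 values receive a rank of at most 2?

1

Sorted (descending): 157, 156, 156, 150, 144, 136, 129, 124, 118, 105
The 2 values of 156 occupy positions 2–3 → average rank (2+3)/2 = 2.5.
Ranks ≤ 2: {1} → 1 value.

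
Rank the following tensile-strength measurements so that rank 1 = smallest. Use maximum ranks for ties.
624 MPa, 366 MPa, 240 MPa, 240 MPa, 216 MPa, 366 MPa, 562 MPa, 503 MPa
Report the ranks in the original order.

8, 5, 3, 3, 1, 5, 7, 6

Sorted (ascending): 216, 240, 240, 366, 366, 503, 562, 624
The 2 values of 240 occupy positions 2–3 → each gets rank 3.
The 2 values of 366 occupy positions 4–5 → each gets rank 5.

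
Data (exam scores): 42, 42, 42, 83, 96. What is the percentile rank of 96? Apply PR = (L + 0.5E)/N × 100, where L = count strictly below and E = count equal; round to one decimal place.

90.0

N = 5.
Strictly below 96: 4. Equal to 96: 1.
PR = (4 + 0.5·1)/5 × 100 = 90.0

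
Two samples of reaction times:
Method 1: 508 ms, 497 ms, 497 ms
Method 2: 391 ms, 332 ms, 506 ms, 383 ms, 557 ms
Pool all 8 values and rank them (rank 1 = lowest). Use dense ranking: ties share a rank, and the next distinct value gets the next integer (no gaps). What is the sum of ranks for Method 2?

18

Sorted (ascending): 332, 383, 391, 497, 497, 506, 508, 557
The 2 values of 497 share dense rank 4.
Remaining distinct values take the next consecutive integers.
Method 2 values → pooled ranks: 391→3, 332→1, 506→5, 383→2, 557→7
Rank sum = 3 + 1 + 5 + 2 + 7 = 18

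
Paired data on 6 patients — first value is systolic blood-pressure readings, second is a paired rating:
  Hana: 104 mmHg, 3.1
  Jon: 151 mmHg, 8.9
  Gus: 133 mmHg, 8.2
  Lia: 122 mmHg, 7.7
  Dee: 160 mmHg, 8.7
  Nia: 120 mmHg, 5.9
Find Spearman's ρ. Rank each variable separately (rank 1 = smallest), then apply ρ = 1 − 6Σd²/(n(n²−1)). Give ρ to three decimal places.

0.943

Ranks of variable 1: 1, 5, 4, 3, 6, 2
Ranks of variable 2: 1, 6, 4, 3, 5, 2
d = r₁ − r₂: 0, -1, 0, 0, 1, 0
d²: 0, 1, 0, 0, 1, 0; Σd² = 2
ρ = 1 − 6·2/(6·35) = 1 − 12/210 = 0.943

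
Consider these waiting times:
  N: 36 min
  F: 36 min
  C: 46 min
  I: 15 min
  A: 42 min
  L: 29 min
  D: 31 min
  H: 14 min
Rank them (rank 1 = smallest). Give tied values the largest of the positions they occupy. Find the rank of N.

6

Sorted (ascending): 14, 15, 29, 31, 36, 36, 42, 46
The 2 values of 36 occupy positions 5–6 → each gets rank 6.
N has value 36 min → rank 6.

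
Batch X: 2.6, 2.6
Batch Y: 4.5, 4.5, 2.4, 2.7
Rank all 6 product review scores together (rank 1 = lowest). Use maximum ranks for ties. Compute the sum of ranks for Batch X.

Sorted (ascending): 2.4, 2.6, 2.6, 2.7, 4.5, 4.5
The 2 values of 2.6 occupy positions 2–3 → each gets rank 3.
The 2 values of 4.5 occupy positions 5–6 → each gets rank 6.
Batch X values → pooled ranks: 2.6→3, 2.6→3
Rank sum = 3 + 3 = 6

6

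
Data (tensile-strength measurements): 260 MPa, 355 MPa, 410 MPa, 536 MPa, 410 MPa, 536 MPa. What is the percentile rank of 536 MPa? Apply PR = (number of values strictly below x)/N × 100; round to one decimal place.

N = 6.
Strictly below 536: 4. Equal to 536: 2.
PR = 4/6 × 100 = 66.7

66.7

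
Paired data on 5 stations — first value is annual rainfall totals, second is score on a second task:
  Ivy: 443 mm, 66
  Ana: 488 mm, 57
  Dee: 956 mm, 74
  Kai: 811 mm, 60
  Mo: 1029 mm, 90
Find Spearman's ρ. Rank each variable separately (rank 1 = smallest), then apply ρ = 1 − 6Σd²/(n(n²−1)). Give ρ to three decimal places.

0.700

Ranks of variable 1: 1, 2, 4, 3, 5
Ranks of variable 2: 3, 1, 4, 2, 5
d = r₁ − r₂: -2, 1, 0, 1, 0
d²: 4, 1, 0, 1, 0; Σd² = 6
ρ = 1 − 6·6/(5·24) = 1 − 36/120 = 0.700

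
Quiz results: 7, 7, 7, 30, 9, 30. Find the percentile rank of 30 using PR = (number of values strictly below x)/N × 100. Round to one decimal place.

66.7

N = 6.
Strictly below 30: 4. Equal to 30: 2.
PR = 4/6 × 100 = 66.7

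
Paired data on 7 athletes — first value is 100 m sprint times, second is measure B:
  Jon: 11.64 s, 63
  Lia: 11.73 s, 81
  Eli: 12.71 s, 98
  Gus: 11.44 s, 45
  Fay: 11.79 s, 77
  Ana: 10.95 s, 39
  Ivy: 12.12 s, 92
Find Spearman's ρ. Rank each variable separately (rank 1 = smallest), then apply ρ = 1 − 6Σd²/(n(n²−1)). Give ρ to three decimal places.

0.964

Ranks of variable 1: 3, 4, 7, 2, 5, 1, 6
Ranks of variable 2: 3, 5, 7, 2, 4, 1, 6
d = r₁ − r₂: 0, -1, 0, 0, 1, 0, 0
d²: 0, 1, 0, 0, 1, 0, 0; Σd² = 2
ρ = 1 − 6·2/(7·48) = 1 − 12/336 = 0.964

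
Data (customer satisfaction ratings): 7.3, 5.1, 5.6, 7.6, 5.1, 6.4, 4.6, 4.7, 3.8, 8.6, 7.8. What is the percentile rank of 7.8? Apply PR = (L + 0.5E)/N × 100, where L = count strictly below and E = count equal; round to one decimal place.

86.4

N = 11.
Strictly below 7.8: 9. Equal to 7.8: 1.
PR = (9 + 0.5·1)/11 × 100 = 86.4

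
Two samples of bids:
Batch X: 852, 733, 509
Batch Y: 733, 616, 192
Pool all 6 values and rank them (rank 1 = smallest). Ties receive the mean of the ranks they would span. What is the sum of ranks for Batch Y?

8.5

Sorted (ascending): 192, 509, 616, 733, 733, 852
The 2 values of 733 occupy positions 4–5 → average rank (4+5)/2 = 4.5.
Batch Y values → pooled ranks: 733→4.5, 616→3, 192→1
Rank sum = 4.5 + 3 + 1 = 8.5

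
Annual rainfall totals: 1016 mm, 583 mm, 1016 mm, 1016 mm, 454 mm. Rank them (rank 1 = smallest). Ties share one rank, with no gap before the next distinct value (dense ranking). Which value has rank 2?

583

Sorted (ascending): 454, 583, 1016, 1016, 1016
The 3 values of 1016 share dense rank 3.
Remaining distinct values take the next consecutive integers.
Rank 2 → value 583.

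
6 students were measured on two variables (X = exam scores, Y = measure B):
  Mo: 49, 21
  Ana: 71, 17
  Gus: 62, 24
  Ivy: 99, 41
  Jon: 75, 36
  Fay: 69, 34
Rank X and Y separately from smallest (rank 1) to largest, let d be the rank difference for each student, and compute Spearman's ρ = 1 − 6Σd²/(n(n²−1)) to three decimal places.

Ranks of variable 1: 1, 4, 2, 6, 5, 3
Ranks of variable 2: 2, 1, 3, 6, 5, 4
d = r₁ − r₂: -1, 3, -1, 0, 0, -1
d²: 1, 9, 1, 0, 0, 1; Σd² = 12
ρ = 1 − 6·12/(6·35) = 1 − 72/210 = 0.657

0.657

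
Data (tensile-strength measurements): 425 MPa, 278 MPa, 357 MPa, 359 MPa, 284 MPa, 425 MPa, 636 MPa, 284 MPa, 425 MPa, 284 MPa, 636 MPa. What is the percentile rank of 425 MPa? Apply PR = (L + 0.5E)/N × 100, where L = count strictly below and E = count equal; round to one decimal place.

N = 11.
Strictly below 425: 6. Equal to 425: 3.
PR = (6 + 0.5·3)/11 × 100 = 68.2

68.2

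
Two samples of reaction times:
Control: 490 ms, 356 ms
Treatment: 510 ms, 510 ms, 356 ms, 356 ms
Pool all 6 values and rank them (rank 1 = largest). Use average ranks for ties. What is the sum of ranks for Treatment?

Sorted (descending): 510, 510, 490, 356, 356, 356
The 2 values of 510 occupy positions 1–2 → average rank (1+2)/2 = 1.5.
The 3 values of 356 occupy positions 4–6 → average rank 5.
Treatment values → pooled ranks: 510→1.5, 510→1.5, 356→5, 356→5
Rank sum = 1.5 + 1.5 + 5 + 5 = 13

13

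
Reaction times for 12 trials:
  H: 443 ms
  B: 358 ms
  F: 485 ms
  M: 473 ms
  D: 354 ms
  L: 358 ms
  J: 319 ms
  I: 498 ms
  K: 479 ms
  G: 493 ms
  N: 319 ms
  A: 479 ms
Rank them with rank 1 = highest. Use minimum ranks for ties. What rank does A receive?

4

Sorted (descending): 498, 493, 485, 479, 479, 473, 443, 358, 358, 354, 319, 319
The 2 values of 479 occupy positions 4–5 → each gets rank 4.
The 2 values of 358 occupy positions 8–9 → each gets rank 8.
The 2 values of 319 occupy positions 11–12 → each gets rank 11.
A has value 479 ms → rank 4.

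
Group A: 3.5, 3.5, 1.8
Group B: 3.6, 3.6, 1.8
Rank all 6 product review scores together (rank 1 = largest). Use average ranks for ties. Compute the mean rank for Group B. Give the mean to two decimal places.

2.83

Sorted (descending): 3.6, 3.6, 3.5, 3.5, 1.8, 1.8
The 2 values of 3.6 occupy positions 1–2 → average rank (1+2)/2 = 1.5.
The 2 values of 3.5 occupy positions 3–4 → average rank (3+4)/2 = 3.5.
The 2 values of 1.8 occupy positions 5–6 → average rank (5+6)/2 = 5.5.
Group B values → pooled ranks: 3.6→1.5, 3.6→1.5, 1.8→5.5
Mean rank = (1.5 + 1.5 + 5.5) / 3 = 2.83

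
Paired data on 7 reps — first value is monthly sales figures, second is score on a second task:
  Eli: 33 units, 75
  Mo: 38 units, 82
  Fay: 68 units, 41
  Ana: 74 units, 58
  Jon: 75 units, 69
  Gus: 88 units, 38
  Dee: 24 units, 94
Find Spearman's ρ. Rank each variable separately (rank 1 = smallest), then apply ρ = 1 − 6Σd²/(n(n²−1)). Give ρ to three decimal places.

-0.821

Ranks of variable 1: 2, 3, 4, 5, 6, 7, 1
Ranks of variable 2: 5, 6, 2, 3, 4, 1, 7
d = r₁ − r₂: -3, -3, 2, 2, 2, 6, -6
d²: 9, 9, 4, 4, 4, 36, 36; Σd² = 102
ρ = 1 − 6·102/(7·48) = 1 − 612/336 = -0.821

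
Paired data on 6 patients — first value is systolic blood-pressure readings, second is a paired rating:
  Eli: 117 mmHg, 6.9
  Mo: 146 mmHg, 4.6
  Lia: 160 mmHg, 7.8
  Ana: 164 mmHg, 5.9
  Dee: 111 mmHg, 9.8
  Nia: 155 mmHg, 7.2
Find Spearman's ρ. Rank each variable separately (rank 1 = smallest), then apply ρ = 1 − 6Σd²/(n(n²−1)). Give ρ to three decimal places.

-0.314

Ranks of variable 1: 2, 3, 5, 6, 1, 4
Ranks of variable 2: 3, 1, 5, 2, 6, 4
d = r₁ − r₂: -1, 2, 0, 4, -5, 0
d²: 1, 4, 0, 16, 25, 0; Σd² = 46
ρ = 1 − 6·46/(6·35) = 1 − 276/210 = -0.314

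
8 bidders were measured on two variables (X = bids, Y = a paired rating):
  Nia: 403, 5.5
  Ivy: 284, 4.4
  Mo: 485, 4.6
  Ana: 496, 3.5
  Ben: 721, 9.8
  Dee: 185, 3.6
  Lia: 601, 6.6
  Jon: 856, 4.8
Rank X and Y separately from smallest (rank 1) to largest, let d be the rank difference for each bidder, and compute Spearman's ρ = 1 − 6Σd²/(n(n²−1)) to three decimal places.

Ranks of variable 1: 3, 2, 4, 5, 7, 1, 6, 8
Ranks of variable 2: 6, 3, 4, 1, 8, 2, 7, 5
d = r₁ − r₂: -3, -1, 0, 4, -1, -1, -1, 3
d²: 9, 1, 0, 16, 1, 1, 1, 9; Σd² = 38
ρ = 1 − 6·38/(8·63) = 1 − 228/504 = 0.548

0.548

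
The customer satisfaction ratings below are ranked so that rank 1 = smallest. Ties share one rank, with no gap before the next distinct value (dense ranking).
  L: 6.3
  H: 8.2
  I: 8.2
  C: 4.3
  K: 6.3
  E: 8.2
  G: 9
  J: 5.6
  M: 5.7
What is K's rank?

Sorted (ascending): 4.3, 5.6, 5.7, 6.3, 6.3, 8.2, 8.2, 8.2, 9
The 2 values of 6.3 share dense rank 4.
The 3 values of 8.2 share dense rank 5.
Remaining distinct values take the next consecutive integers.
K has value 6.3 → rank 4.

4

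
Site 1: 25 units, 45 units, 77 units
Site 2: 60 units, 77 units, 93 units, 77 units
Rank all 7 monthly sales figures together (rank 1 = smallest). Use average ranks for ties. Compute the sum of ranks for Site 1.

Sorted (ascending): 25, 45, 60, 77, 77, 77, 93
The 3 values of 77 occupy positions 4–6 → average rank 5.
Site 1 values → pooled ranks: 25→1, 45→2, 77→5
Rank sum = 1 + 2 + 5 = 8

8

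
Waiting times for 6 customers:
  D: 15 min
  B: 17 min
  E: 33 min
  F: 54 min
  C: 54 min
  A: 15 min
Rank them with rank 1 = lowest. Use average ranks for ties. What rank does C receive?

Sorted (ascending): 15, 15, 17, 33, 54, 54
The 2 values of 15 occupy positions 1–2 → average rank (1+2)/2 = 1.5.
The 2 values of 54 occupy positions 5–6 → average rank (5+6)/2 = 5.5.
C has value 54 min → rank 5.5.

5.5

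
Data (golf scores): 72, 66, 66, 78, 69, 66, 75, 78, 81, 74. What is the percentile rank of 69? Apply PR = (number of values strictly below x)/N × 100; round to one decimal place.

N = 10.
Strictly below 69: 3. Equal to 69: 1.
PR = 3/10 × 100 = 30.0

30.0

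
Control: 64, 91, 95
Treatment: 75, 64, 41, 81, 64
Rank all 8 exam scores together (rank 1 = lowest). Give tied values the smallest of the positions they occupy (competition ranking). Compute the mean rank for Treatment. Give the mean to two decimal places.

3.20

Sorted (ascending): 41, 64, 64, 64, 75, 81, 91, 95
The 3 values of 64 occupy positions 2–4 → each gets rank 2.
Treatment values → pooled ranks: 75→5, 64→2, 41→1, 81→6, 64→2
Mean rank = (5 + 2 + 1 + 6 + 2) / 5 = 3.20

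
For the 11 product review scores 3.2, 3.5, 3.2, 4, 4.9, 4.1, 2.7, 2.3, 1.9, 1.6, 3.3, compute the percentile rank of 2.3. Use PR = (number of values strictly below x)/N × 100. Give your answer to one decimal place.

18.2

N = 11.
Strictly below 2.3: 2. Equal to 2.3: 1.
PR = 2/11 × 100 = 18.2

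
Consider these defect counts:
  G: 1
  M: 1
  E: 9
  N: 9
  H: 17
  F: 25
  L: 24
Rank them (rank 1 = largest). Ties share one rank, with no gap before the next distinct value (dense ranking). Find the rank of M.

Sorted (descending): 25, 24, 17, 9, 9, 1, 1
The 2 values of 9 share dense rank 4.
The 2 values of 1 share dense rank 5.
Remaining distinct values take the next consecutive integers.
M has value 1 → rank 5.

5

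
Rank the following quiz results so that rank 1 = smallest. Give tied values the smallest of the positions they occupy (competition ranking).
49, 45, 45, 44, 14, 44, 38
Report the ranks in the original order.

Sorted (ascending): 14, 38, 44, 44, 45, 45, 49
The 2 values of 44 occupy positions 3–4 → each gets rank 3.
The 2 values of 45 occupy positions 5–6 → each gets rank 5.

7, 5, 5, 3, 1, 3, 2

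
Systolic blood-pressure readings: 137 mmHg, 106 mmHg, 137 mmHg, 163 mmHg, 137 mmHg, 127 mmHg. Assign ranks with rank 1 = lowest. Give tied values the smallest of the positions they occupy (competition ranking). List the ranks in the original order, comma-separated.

Sorted (ascending): 106, 127, 137, 137, 137, 163
The 3 values of 137 occupy positions 3–5 → each gets rank 3.

3, 1, 3, 6, 3, 2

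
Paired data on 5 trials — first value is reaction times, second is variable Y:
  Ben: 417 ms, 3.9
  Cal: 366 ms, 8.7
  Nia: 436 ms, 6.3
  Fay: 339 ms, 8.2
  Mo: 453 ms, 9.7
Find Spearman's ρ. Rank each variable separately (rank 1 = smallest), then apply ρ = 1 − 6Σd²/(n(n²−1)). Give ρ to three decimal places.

0.200

Ranks of variable 1: 3, 2, 4, 1, 5
Ranks of variable 2: 1, 4, 2, 3, 5
d = r₁ − r₂: 2, -2, 2, -2, 0
d²: 4, 4, 4, 4, 0; Σd² = 16
ρ = 1 − 6·16/(5·24) = 1 − 96/120 = 0.200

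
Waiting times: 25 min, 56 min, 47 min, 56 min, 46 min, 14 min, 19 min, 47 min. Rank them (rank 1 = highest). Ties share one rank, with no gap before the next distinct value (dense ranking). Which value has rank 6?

Sorted (descending): 56, 56, 47, 47, 46, 25, 19, 14
The 2 values of 56 share dense rank 1.
The 2 values of 47 share dense rank 2.
Remaining distinct values take the next consecutive integers.
Rank 6 → value 14.

14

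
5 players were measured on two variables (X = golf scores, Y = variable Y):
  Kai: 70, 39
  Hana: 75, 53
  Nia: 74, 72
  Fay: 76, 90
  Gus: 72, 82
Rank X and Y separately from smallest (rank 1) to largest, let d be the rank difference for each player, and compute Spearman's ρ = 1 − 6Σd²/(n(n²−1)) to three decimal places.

0.600

Ranks of variable 1: 1, 4, 3, 5, 2
Ranks of variable 2: 1, 2, 3, 5, 4
d = r₁ − r₂: 0, 2, 0, 0, -2
d²: 0, 4, 0, 0, 4; Σd² = 8
ρ = 1 − 6·8/(5·24) = 1 − 48/120 = 0.600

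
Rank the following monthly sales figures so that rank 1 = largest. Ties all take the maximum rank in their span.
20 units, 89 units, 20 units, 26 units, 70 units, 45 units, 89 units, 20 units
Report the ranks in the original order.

Sorted (descending): 89, 89, 70, 45, 26, 20, 20, 20
The 2 values of 89 occupy positions 1–2 → each gets rank 2.
The 3 values of 20 occupy positions 6–8 → each gets rank 8.

8, 2, 8, 5, 3, 4, 2, 8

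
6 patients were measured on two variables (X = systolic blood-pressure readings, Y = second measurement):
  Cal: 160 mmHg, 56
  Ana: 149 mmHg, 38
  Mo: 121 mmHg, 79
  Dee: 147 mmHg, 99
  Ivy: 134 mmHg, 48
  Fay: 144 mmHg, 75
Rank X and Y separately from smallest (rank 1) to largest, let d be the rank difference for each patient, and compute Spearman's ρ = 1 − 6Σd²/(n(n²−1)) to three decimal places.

Ranks of variable 1: 6, 5, 1, 4, 2, 3
Ranks of variable 2: 3, 1, 5, 6, 2, 4
d = r₁ − r₂: 3, 4, -4, -2, 0, -1
d²: 9, 16, 16, 4, 0, 1; Σd² = 46
ρ = 1 − 6·46/(6·35) = 1 − 276/210 = -0.314

-0.314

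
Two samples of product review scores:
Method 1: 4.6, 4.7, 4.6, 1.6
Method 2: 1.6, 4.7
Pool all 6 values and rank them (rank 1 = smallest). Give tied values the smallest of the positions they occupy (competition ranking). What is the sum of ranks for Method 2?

Sorted (ascending): 1.6, 1.6, 4.6, 4.6, 4.7, 4.7
The 2 values of 1.6 occupy positions 1–2 → each gets rank 1.
The 2 values of 4.6 occupy positions 3–4 → each gets rank 3.
The 2 values of 4.7 occupy positions 5–6 → each gets rank 5.
Method 2 values → pooled ranks: 1.6→1, 4.7→5
Rank sum = 1 + 5 = 6

6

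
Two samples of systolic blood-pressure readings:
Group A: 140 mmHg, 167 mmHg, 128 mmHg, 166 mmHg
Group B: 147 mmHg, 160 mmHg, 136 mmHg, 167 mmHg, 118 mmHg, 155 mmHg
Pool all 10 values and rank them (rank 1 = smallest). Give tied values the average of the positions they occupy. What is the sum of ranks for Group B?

31.5

Sorted (ascending): 118, 128, 136, 140, 147, 155, 160, 166, 167, 167
The 2 values of 167 occupy positions 9–10 → average rank (9+10)/2 = 9.5.
Group B values → pooled ranks: 147→5, 160→7, 136→3, 167→9.5, 118→1, 155→6
Rank sum = 5 + 7 + 3 + 9.5 + 1 + 6 = 31.5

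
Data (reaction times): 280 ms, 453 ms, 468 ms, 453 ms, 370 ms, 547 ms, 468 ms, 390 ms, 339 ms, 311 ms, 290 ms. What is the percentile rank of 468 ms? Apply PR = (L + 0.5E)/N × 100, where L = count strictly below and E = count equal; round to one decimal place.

N = 11.
Strictly below 468: 8. Equal to 468: 2.
PR = (8 + 0.5·2)/11 × 100 = 81.8

81.8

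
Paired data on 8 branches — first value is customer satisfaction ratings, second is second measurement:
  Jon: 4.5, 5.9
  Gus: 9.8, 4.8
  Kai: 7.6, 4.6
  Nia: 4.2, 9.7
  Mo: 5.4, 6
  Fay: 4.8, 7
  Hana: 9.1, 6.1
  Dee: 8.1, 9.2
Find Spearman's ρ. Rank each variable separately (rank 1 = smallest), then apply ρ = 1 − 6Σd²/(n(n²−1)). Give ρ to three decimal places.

-0.381

Ranks of variable 1: 2, 8, 5, 1, 4, 3, 7, 6
Ranks of variable 2: 3, 2, 1, 8, 4, 6, 5, 7
d = r₁ − r₂: -1, 6, 4, -7, 0, -3, 2, -1
d²: 1, 36, 16, 49, 0, 9, 4, 1; Σd² = 116
ρ = 1 − 6·116/(8·63) = 1 − 696/504 = -0.381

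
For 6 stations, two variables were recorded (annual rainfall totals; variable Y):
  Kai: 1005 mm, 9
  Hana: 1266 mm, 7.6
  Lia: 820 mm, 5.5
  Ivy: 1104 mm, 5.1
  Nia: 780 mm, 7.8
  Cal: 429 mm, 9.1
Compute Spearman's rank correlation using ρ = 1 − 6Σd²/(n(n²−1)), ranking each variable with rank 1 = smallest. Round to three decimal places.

Ranks of variable 1: 4, 6, 3, 5, 2, 1
Ranks of variable 2: 5, 3, 2, 1, 4, 6
d = r₁ − r₂: -1, 3, 1, 4, -2, -5
d²: 1, 9, 1, 16, 4, 25; Σd² = 56
ρ = 1 − 6·56/(6·35) = 1 − 336/210 = -0.600

-0.600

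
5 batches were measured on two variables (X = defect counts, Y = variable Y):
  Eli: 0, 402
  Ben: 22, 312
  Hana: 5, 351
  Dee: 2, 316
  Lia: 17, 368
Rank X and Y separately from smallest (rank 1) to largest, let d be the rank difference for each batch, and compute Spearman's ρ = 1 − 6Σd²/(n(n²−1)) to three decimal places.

Ranks of variable 1: 1, 5, 3, 2, 4
Ranks of variable 2: 5, 1, 3, 2, 4
d = r₁ − r₂: -4, 4, 0, 0, 0
d²: 16, 16, 0, 0, 0; Σd² = 32
ρ = 1 − 6·32/(5·24) = 1 − 192/120 = -0.600

-0.600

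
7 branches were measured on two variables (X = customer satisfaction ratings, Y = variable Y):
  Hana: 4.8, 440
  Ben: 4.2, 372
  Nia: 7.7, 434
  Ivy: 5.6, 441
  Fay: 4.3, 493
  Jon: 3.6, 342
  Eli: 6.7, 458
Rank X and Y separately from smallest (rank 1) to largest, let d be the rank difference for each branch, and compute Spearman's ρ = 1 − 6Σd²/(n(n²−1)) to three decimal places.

Ranks of variable 1: 4, 2, 7, 5, 3, 1, 6
Ranks of variable 2: 4, 2, 3, 5, 7, 1, 6
d = r₁ − r₂: 0, 0, 4, 0, -4, 0, 0
d²: 0, 0, 16, 0, 16, 0, 0; Σd² = 32
ρ = 1 − 6·32/(7·48) = 1 − 192/336 = 0.429

0.429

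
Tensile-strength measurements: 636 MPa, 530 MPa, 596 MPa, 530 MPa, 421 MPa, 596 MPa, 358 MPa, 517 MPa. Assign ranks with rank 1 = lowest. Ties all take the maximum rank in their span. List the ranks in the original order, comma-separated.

Sorted (ascending): 358, 421, 517, 530, 530, 596, 596, 636
The 2 values of 530 occupy positions 4–5 → each gets rank 5.
The 2 values of 596 occupy positions 6–7 → each gets rank 7.

8, 5, 7, 5, 2, 7, 1, 3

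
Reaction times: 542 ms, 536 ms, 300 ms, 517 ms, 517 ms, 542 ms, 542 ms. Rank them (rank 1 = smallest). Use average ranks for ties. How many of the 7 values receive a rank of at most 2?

Sorted (ascending): 300, 517, 517, 536, 542, 542, 542
The 2 values of 517 occupy positions 2–3 → average rank (2+3)/2 = 2.5.
The 3 values of 542 occupy positions 5–7 → average rank 6.
Ranks ≤ 2: {1} → 1 value.

1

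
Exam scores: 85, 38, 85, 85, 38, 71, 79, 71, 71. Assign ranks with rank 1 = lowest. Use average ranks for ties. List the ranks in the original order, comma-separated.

Sorted (ascending): 38, 38, 71, 71, 71, 79, 85, 85, 85
The 2 values of 38 occupy positions 1–2 → average rank (1+2)/2 = 1.5.
The 3 values of 71 occupy positions 3–5 → average rank 4.
The 3 values of 85 occupy positions 7–9 → average rank 8.

8, 1.5, 8, 8, 1.5, 4, 6, 4, 4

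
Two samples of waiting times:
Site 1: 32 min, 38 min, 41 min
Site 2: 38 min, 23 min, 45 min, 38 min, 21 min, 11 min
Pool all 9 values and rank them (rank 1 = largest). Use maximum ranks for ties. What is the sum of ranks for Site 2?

35

Sorted (descending): 45, 41, 38, 38, 38, 32, 23, 21, 11
The 3 values of 38 occupy positions 3–5 → each gets rank 5.
Site 2 values → pooled ranks: 38→5, 23→7, 45→1, 38→5, 21→8, 11→9
Rank sum = 5 + 7 + 1 + 5 + 8 + 9 = 35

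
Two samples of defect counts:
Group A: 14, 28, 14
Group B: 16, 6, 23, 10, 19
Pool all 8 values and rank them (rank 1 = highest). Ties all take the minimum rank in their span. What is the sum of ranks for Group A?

11

Sorted (descending): 28, 23, 19, 16, 14, 14, 10, 6
The 2 values of 14 occupy positions 5–6 → each gets rank 5.
Group A values → pooled ranks: 14→5, 28→1, 14→5
Rank sum = 5 + 1 + 5 = 11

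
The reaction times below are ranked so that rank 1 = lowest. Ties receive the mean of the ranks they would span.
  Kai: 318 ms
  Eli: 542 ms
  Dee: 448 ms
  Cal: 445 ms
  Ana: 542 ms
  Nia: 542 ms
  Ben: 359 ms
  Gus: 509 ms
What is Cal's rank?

3

Sorted (ascending): 318, 359, 445, 448, 509, 542, 542, 542
The 3 values of 542 occupy positions 6–8 → average rank 7.
Cal has value 445 ms → rank 3.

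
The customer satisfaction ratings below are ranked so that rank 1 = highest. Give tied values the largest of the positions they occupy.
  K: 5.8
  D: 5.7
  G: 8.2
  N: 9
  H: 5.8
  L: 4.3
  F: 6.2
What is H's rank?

Sorted (descending): 9, 8.2, 6.2, 5.8, 5.8, 5.7, 4.3
The 2 values of 5.8 occupy positions 4–5 → each gets rank 5.
H has value 5.8 → rank 5.

5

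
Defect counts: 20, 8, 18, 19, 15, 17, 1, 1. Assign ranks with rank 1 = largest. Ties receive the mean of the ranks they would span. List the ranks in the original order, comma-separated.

1, 6, 3, 2, 5, 4, 7.5, 7.5

Sorted (descending): 20, 19, 18, 17, 15, 8, 1, 1
The 2 values of 1 occupy positions 7–8 → average rank (7+8)/2 = 7.5.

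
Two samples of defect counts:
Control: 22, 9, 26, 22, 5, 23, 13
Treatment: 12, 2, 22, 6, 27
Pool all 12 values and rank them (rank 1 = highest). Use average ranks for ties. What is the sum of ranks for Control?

42

Sorted (descending): 27, 26, 23, 22, 22, 22, 13, 12, 9, 6, 5, 2
The 3 values of 22 occupy positions 4–6 → average rank 5.
Control values → pooled ranks: 22→5, 9→9, 26→2, 22→5, 5→11, 23→3, 13→7
Rank sum = 5 + 9 + 2 + 5 + 11 + 3 + 7 = 42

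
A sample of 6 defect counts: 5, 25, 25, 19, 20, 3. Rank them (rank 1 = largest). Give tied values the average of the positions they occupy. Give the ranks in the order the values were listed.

5, 1.5, 1.5, 4, 3, 6

Sorted (descending): 25, 25, 20, 19, 5, 3
The 2 values of 25 occupy positions 1–2 → average rank (1+2)/2 = 1.5.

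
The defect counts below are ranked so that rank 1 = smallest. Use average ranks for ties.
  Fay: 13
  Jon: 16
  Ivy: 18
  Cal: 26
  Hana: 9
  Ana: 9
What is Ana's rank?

1.5

Sorted (ascending): 9, 9, 13, 16, 18, 26
The 2 values of 9 occupy positions 1–2 → average rank (1+2)/2 = 1.5.
Ana has value 9 → rank 1.5.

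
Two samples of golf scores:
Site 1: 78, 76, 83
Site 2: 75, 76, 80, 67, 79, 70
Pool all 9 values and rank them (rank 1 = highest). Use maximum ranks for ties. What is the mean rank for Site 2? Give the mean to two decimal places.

Sorted (descending): 83, 80, 79, 78, 76, 76, 75, 70, 67
The 2 values of 76 occupy positions 5–6 → each gets rank 6.
Site 2 values → pooled ranks: 75→7, 76→6, 80→2, 67→9, 79→3, 70→8
Mean rank = (7 + 6 + 2 + 9 + 3 + 8) / 6 = 5.83

5.83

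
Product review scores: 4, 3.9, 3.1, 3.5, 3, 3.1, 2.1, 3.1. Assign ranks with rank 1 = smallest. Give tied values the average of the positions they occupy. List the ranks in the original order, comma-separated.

Sorted (ascending): 2.1, 3, 3.1, 3.1, 3.1, 3.5, 3.9, 4
The 3 values of 3.1 occupy positions 3–5 → average rank 4.

8, 7, 4, 6, 2, 4, 1, 4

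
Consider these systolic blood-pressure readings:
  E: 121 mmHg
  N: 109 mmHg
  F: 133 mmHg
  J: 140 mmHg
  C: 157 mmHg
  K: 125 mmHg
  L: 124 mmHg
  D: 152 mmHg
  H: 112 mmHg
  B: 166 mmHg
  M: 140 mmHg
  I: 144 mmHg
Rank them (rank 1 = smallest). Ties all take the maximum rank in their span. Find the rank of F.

Sorted (ascending): 109, 112, 121, 124, 125, 133, 140, 140, 144, 152, 157, 166
The 2 values of 140 occupy positions 7–8 → each gets rank 8.
F has value 133 mmHg → rank 6.

6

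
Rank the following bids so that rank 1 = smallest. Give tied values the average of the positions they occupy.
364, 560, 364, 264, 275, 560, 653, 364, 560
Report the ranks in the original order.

Sorted (ascending): 264, 275, 364, 364, 364, 560, 560, 560, 653
The 3 values of 364 occupy positions 3–5 → average rank 4.
The 3 values of 560 occupy positions 6–8 → average rank 7.

4, 7, 4, 1, 2, 7, 9, 4, 7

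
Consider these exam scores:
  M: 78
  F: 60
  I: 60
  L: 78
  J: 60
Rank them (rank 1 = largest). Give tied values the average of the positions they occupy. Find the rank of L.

1.5

Sorted (descending): 78, 78, 60, 60, 60
The 2 values of 78 occupy positions 1–2 → average rank (1+2)/2 = 1.5.
The 3 values of 60 occupy positions 3–5 → average rank 4.
L has value 78 → rank 1.5.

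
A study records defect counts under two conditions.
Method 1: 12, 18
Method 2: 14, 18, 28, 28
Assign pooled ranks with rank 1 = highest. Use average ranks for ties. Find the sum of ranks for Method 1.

9.5

Sorted (descending): 28, 28, 18, 18, 14, 12
The 2 values of 28 occupy positions 1–2 → average rank (1+2)/2 = 1.5.
The 2 values of 18 occupy positions 3–4 → average rank (3+4)/2 = 3.5.
Method 1 values → pooled ranks: 12→6, 18→3.5
Rank sum = 6 + 3.5 = 9.5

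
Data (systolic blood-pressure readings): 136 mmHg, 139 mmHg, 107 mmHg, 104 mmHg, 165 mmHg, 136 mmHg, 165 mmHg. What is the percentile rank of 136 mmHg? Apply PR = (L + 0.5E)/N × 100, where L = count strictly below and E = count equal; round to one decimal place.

N = 7.
Strictly below 136: 2. Equal to 136: 2.
PR = (2 + 0.5·2)/7 × 100 = 42.9

42.9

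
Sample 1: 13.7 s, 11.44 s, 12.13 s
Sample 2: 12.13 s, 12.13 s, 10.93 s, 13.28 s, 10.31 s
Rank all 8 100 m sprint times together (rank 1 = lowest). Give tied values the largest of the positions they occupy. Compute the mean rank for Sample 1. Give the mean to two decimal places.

5.67

Sorted (ascending): 10.31, 10.93, 11.44, 12.13, 12.13, 12.13, 13.28, 13.7
The 3 values of 12.13 occupy positions 4–6 → each gets rank 6.
Sample 1 values → pooled ranks: 13.7→8, 11.44→3, 12.13→6
Mean rank = (8 + 3 + 6) / 3 = 5.67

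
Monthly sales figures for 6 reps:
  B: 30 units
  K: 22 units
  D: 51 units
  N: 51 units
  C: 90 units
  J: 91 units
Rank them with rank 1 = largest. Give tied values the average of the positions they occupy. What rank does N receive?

3.5

Sorted (descending): 91, 90, 51, 51, 30, 22
The 2 values of 51 occupy positions 3–4 → average rank (3+4)/2 = 3.5.
N has value 51 units → rank 3.5.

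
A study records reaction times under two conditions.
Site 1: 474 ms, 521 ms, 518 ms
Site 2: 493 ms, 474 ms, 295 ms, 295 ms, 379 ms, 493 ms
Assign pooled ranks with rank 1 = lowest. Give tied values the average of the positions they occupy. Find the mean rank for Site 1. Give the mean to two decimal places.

Sorted (ascending): 295, 295, 379, 474, 474, 493, 493, 518, 521
The 2 values of 295 occupy positions 1–2 → average rank (1+2)/2 = 1.5.
The 2 values of 474 occupy positions 4–5 → average rank (4+5)/2 = 4.5.
The 2 values of 493 occupy positions 6–7 → average rank (6+7)/2 = 6.5.
Site 1 values → pooled ranks: 474→4.5, 521→9, 518→8
Mean rank = (4.5 + 9 + 8) / 3 = 7.17

7.17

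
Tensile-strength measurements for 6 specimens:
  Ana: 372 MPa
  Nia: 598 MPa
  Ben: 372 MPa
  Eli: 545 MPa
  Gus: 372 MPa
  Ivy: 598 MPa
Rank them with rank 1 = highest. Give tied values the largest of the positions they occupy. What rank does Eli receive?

3

Sorted (descending): 598, 598, 545, 372, 372, 372
The 2 values of 598 occupy positions 1–2 → each gets rank 2.
The 3 values of 372 occupy positions 4–6 → each gets rank 6.
Eli has value 545 MPa → rank 3.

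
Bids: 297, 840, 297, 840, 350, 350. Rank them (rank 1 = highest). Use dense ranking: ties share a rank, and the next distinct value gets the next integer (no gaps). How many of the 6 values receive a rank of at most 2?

4

Sorted (descending): 840, 840, 350, 350, 297, 297
The 2 values of 840 share dense rank 1.
The 2 values of 350 share dense rank 2.
The 2 values of 297 share dense rank 3.
Ranks ≤ 2: {1, 1, 2, 2} → 4 values.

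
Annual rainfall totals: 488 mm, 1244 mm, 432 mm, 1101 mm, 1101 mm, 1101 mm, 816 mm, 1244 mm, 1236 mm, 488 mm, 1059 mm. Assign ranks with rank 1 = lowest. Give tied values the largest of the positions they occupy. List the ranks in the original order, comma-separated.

Sorted (ascending): 432, 488, 488, 816, 1059, 1101, 1101, 1101, 1236, 1244, 1244
The 2 values of 488 occupy positions 2–3 → each gets rank 3.
The 3 values of 1101 occupy positions 6–8 → each gets rank 8.
The 2 values of 1244 occupy positions 10–11 → each gets rank 11.

3, 11, 1, 8, 8, 8, 4, 11, 9, 3, 5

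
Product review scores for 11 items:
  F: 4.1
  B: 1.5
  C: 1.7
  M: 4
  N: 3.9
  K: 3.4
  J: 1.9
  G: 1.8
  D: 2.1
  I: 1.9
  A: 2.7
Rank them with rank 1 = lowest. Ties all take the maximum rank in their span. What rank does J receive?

Sorted (ascending): 1.5, 1.7, 1.8, 1.9, 1.9, 2.1, 2.7, 3.4, 3.9, 4, 4.1
The 2 values of 1.9 occupy positions 4–5 → each gets rank 5.
J has value 1.9 → rank 5.

5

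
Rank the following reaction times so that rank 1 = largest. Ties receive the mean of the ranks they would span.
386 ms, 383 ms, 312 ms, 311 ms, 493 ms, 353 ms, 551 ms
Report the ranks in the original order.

3, 4, 6, 7, 2, 5, 1

Sorted (descending): 551, 493, 386, 383, 353, 312, 311
No ties — each value takes its position as its rank.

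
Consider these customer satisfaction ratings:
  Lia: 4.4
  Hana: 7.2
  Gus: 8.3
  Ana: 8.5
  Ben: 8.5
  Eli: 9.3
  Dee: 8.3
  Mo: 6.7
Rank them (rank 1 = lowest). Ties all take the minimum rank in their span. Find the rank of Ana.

6

Sorted (ascending): 4.4, 6.7, 7.2, 8.3, 8.3, 8.5, 8.5, 9.3
The 2 values of 8.3 occupy positions 4–5 → each gets rank 4.
The 2 values of 8.5 occupy positions 6–7 → each gets rank 6.
Ana has value 8.5 → rank 6.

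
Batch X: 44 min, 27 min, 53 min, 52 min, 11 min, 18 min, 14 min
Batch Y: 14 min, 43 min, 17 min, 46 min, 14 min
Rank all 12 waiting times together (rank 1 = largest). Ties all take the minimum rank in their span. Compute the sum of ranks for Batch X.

Sorted (descending): 53, 52, 46, 44, 43, 27, 18, 17, 14, 14, 14, 11
The 3 values of 14 occupy positions 9–11 → each gets rank 9.
Batch X values → pooled ranks: 44→4, 27→6, 53→1, 52→2, 11→12, 18→7, 14→9
Rank sum = 4 + 6 + 1 + 2 + 12 + 7 + 9 = 41

41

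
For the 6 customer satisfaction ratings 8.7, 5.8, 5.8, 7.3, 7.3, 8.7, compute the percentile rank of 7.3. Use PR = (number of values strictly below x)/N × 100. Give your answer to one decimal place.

N = 6.
Strictly below 7.3: 2. Equal to 7.3: 2.
PR = 2/6 × 100 = 33.3

33.3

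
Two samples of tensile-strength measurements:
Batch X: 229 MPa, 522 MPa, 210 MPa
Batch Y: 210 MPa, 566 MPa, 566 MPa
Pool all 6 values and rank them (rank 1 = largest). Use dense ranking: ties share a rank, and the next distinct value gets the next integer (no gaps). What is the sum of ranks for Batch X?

9

Sorted (descending): 566, 566, 522, 229, 210, 210
The 2 values of 566 share dense rank 1.
The 2 values of 210 share dense rank 4.
Remaining distinct values take the next consecutive integers.
Batch X values → pooled ranks: 229→3, 522→2, 210→4
Rank sum = 3 + 2 + 4 = 9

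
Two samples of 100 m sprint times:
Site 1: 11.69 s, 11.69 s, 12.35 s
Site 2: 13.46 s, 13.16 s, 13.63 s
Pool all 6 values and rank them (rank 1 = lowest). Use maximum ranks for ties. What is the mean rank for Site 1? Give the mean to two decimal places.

2.33

Sorted (ascending): 11.69, 11.69, 12.35, 13.16, 13.46, 13.63
The 2 values of 11.69 occupy positions 1–2 → each gets rank 2.
Site 1 values → pooled ranks: 11.69→2, 11.69→2, 12.35→3
Mean rank = (2 + 2 + 3) / 3 = 2.33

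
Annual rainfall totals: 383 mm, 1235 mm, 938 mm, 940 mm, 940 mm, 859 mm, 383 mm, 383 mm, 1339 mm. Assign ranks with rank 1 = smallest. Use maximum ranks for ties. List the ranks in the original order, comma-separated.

Sorted (ascending): 383, 383, 383, 859, 938, 940, 940, 1235, 1339
The 3 values of 383 occupy positions 1–3 → each gets rank 3.
The 2 values of 940 occupy positions 6–7 → each gets rank 7.

3, 8, 5, 7, 7, 4, 3, 3, 9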